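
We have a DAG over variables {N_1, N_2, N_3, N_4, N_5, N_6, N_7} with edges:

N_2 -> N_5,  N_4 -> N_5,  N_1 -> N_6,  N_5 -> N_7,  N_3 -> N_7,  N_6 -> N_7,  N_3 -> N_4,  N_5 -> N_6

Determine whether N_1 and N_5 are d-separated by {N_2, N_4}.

Yes — N_1 and N_5 are d-separated given {N_2, N_4}.

Enumerating the 3 paths from N_1 to N_5 and testing each for blocking by {N_2, N_4}:
  1. N_1 → N_6 ← N_5 — N_6:collider[blocks] ⇒ blocked
  2. N_1 → N_6 → N_7 ← N_3 → N_4 → N_5 — N_6:chain[open]; N_7:collider[blocks]; N_3:fork[open]; N_4:chain[blocks] ⇒ blocked
  3. N_1 → N_6 → N_7 ← N_5 — N_6:chain[open]; N_7:collider[blocks] ⇒ blocked
All paths are blocked; N_1 ⊥ N_5 | {N_2, N_4} holds.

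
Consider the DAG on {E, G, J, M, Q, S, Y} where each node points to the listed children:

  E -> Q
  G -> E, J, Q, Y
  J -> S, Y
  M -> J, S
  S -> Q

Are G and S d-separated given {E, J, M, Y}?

Enumerating the 6 paths from G to S and testing each for blocking by {E, J, M, Y}:
Path 1: G → Y ← J ← M → S
  J is a chain here and J is conditioned on, so the path is blocked at J.
Path 2: G → Y ← J → S
  J is a fork here and J is conditioned on, so the path is blocked at J.
Path 3: G → Q ← S
  Q is a collider here and neither Q nor any of its descendants is conditioned on, so the collider stays closed — the path is blocked at Q.
Path 4: G → E → Q ← S
  E is a chain here and E is conditioned on, so the path is blocked at E.
Path 5: G → J ← M → S
  M is a fork here and M is conditioned on, so the path is blocked at M.
Path 6: G → J → S
  J is a chain here and J is conditioned on, so the path is blocked at J.
Every path is blocked, so G and S are d-separated given {E, J, M, Y}.

Yes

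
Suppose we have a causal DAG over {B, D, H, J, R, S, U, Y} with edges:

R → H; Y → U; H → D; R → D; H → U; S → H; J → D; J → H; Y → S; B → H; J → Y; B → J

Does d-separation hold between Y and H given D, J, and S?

Yes — Y and H are d-separated given {D, J, S}.

We examine all 6 paths between Y and H:
Path 1: Y → S → H
  S is a chain here and S is conditioned on, so the path is blocked at S.
Path 2: Y → U ← H
  U is a collider here and neither U nor any of its descendants is conditioned on, so the collider stays closed — the path is blocked at U.
Path 3: Y ← J ← B → H
  J is a chain here and J is conditioned on, so the path is blocked at J.
Path 4: Y ← J → D ← R → H
  J is a fork here and J is conditioned on, so the path is blocked at J.
Path 5: Y ← J → D ← H
  J is a fork here and J is conditioned on, so the path is blocked at J.
Path 6: Y ← J → H
  J is a fork here and J is conditioned on, so the path is blocked at J.
All paths are blocked; Y ⊥ H | {D, J, S} holds.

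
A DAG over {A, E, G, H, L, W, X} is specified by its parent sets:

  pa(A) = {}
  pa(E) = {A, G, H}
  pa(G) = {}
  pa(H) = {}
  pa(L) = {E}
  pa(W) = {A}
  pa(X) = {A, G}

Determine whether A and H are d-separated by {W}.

There are 2 undirected paths between A and H; checking each against the conditioning set {W}:
  1. A → E ← H — E:collider[blocks] ⇒ blocked
  2. A → X ← G → E ← H — X:collider[blocks]; G:fork[open]; E:collider[blocks] ⇒ blocked
Every path is blocked, so A and H are d-separated given {W}.

Yes — A and H are d-separated given {W}.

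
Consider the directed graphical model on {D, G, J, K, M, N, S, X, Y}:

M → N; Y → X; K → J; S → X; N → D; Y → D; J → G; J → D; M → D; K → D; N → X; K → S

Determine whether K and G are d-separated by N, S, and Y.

No — K and G are not d-separated given {N, S, Y}.

We examine all 5 paths between K and G:
Path 1: K → S → X ← Y → D ← J → G
  S is a chain here and S is conditioned on, so the path is blocked at S.
Path 2: K → S → X ← N → D ← J → G
  S is a chain here and S is conditioned on, so the path is blocked at S.
Path 3: K → S → X ← N ← M → D ← J → G
  S is a chain here and S is conditioned on, so the path is blocked at S.
Path 4: K → D ← J → G
  D is a collider here and neither D nor any of its descendants is conditioned on, so the collider stays closed — the path is blocked at D.
Path 5: K → J → G
  J is a chain and J is not conditioned on — no node blocks this path, so it is active.
Since the path K → J → G is active, K and G are not d-separated given {N, S, Y}.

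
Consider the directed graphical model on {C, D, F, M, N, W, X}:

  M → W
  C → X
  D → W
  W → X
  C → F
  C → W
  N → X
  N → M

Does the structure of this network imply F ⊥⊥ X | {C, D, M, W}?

There are 3 undirected paths between F and X; checking each against the conditioning set {C, D, M, W}:
Path 1: F ← C → X
  C is a fork here and C is conditioned on, so the path is blocked at C.
Path 2: F ← C → W → X
  C is a fork here and C is conditioned on, so the path is blocked at C.
Path 3: F ← C → W ← M ← N → X
  C is a fork here and C is conditioned on, so the path is blocked at C.
Every path is blocked, so F and X are d-separated given {C, D, M, W}.

Yes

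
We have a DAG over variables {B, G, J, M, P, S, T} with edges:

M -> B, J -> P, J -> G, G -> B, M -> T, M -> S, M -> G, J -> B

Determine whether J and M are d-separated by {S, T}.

Yes — J and M are d-separated given {S, T}.

4 paths connect J and M; each must be blocked for d-separation to hold:
Path 1: J → B ← M
  B is a collider here and neither B nor any of its descendants is conditioned on, so the collider stays closed — the path is blocked at B.
Path 2: J → B ← G ← M
  B is a collider here and neither B nor any of its descendants is conditioned on, so the collider stays closed — the path is blocked at B.
Path 3: J → G ← M
  G is a collider here and neither G nor any of its descendants is conditioned on, so the collider stays closed — the path is blocked at G.
Path 4: J → G → B ← M
  B is a collider here and neither B nor any of its descendants is conditioned on, so the collider stays closed — the path is blocked at B.
Every path is blocked, so J and M are d-separated given {S, T}.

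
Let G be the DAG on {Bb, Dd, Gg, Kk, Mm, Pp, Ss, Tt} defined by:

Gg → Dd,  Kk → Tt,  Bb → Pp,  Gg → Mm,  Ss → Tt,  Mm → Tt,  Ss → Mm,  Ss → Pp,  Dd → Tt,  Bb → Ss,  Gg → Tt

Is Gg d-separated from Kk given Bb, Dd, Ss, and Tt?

No

4 paths connect Gg and Kk; each must be blocked for d-separation to hold:
Path 1: Gg → Mm → Tt ← Kk
  Mm is a chain and Mm is not conditioned on; Tt is a collider and Tt is conditioned on, which opens it — no node blocks this path, so it is active.
Path 2: Gg → Mm ← Ss → Tt ← Kk
  Ss is a fork here and Ss is conditioned on, so the path is blocked at Ss.
Path 3: Gg → Dd → Tt ← Kk
  Dd is a chain here and Dd is conditioned on, so the path is blocked at Dd.
Path 4: Gg → Tt ← Kk
  Tt is a collider and Tt is conditioned on, which opens it — no node blocks this path, so it is active.
Because an active path exists, Gg and Kk are not d-separated.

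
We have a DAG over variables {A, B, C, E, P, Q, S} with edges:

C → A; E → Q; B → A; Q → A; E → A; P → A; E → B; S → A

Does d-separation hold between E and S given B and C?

There are 3 undirected paths between E and S; checking each against the conditioning set {B, C}:
  1. E → A ← S — A:collider[blocks] ⇒ blocked
  2. E → B → A ← S — B:chain[blocks]; A:collider[blocks] ⇒ blocked
  3. E → Q → A ← S — Q:chain[open]; A:collider[blocks] ⇒ blocked
All paths are blocked; E ⊥ S | {B, C} holds.

Yes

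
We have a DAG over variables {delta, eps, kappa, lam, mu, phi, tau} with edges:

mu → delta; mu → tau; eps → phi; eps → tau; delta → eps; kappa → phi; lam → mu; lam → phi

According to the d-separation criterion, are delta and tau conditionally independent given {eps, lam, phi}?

There are 4 undirected paths between delta and tau; checking each against the conditioning set {eps, lam, phi}:
Path 1: delta ← mu ← lam → phi ← eps → tau
  lam is a fork here and lam is conditioned on, so the path is blocked at lam.
Path 2: delta ← mu → tau
  mu is a fork and mu is not conditioned on — no node blocks this path, so it is active.
Path 3: delta → eps → phi ← lam → mu → tau
  eps is a chain here and eps is conditioned on, so the path is blocked at eps.
Path 4: delta → eps → tau
  eps is a chain here and eps is conditioned on, so the path is blocked at eps.
Because an active path exists, delta and tau are not d-separated.

No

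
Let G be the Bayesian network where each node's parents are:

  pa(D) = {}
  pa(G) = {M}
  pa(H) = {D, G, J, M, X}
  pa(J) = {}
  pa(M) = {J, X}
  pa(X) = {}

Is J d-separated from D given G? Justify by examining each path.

Yes

We examine all 4 paths between J and D:
Path 1: J → M → H ← D
  H is a collider here and neither H nor any of its descendants is conditioned on, so the collider stays closed — the path is blocked at H.
Path 2: J → M → G → H ← D
  G is a chain here and G is conditioned on, so the path is blocked at G.
Path 3: J → M ← X → H ← D
  H is a collider here and neither H nor any of its descendants is conditioned on, so the collider stays closed — the path is blocked at H.
Path 4: J → H ← D
  H is a collider here and neither H nor any of its descendants is conditioned on, so the collider stays closed — the path is blocked at H.
All paths are blocked; J ⊥ D | {G} holds.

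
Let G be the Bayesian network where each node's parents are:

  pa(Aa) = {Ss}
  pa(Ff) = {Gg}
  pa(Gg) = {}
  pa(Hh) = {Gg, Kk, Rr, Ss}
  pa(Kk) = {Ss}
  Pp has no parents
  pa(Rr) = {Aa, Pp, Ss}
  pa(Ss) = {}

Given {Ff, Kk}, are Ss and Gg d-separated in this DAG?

There are 4 undirected paths between Ss and Gg; checking each against the conditioning set {Ff, Kk}:
Path 1: Ss → Hh ← Gg
  Hh is a collider here and neither Hh nor any of its descendants is conditioned on, so the collider stays closed — the path is blocked at Hh.
Path 2: Ss → Aa → Rr → Hh ← Gg
  Hh is a collider here and neither Hh nor any of its descendants is conditioned on, so the collider stays closed — the path is blocked at Hh.
Path 3: Ss → Kk → Hh ← Gg
  Kk is a chain here and Kk is conditioned on, so the path is blocked at Kk.
Path 4: Ss → Rr → Hh ← Gg
  Hh is a collider here and neither Hh nor any of its descendants is conditioned on, so the collider stays closed — the path is blocked at Hh.
Every path is blocked, so Ss and Gg are d-separated given {Ff, Kk}.

Yes — Ss and Gg are d-separated given {Ff, Kk}.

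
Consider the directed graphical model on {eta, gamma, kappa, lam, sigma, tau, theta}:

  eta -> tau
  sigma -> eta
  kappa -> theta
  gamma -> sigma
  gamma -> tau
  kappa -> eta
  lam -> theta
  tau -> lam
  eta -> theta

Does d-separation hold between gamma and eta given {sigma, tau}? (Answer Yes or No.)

No

We examine all 4 paths between gamma and eta:
  1. gamma → tau → lam → theta ← eta — tau:chain[blocks]; lam:chain[open]; theta:collider[blocks] ⇒ blocked
  2. gamma → tau → lam → theta ← kappa → eta — tau:chain[blocks]; lam:chain[open]; theta:collider[blocks]; kappa:fork[open] ⇒ blocked
  3. gamma → tau ← eta — tau:collider[open] ⇒ active
  4. gamma → sigma → eta — sigma:chain[blocks] ⇒ blocked
Because an active path exists, gamma and eta are not d-separated.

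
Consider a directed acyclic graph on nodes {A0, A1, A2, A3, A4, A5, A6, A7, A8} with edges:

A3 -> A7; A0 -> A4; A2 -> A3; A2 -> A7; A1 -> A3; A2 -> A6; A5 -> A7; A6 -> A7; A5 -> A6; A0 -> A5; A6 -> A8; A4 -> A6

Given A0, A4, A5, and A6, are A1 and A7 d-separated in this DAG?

No — A1 and A7 are not d-separated given {A0, A4, A5, A6}.

We examine all 5 paths between A1 and A7:
Path 1: A1 → A3 ← A2 → A6 ← A4 ← A0 → A5 → A7
  A3 is a collider here and neither A3 nor any of its descendants is conditioned on, so the collider stays closed — the path is blocked at A3.
Path 2: A1 → A3 ← A2 → A6 ← A5 → A7
  A3 is a collider here and neither A3 nor any of its descendants is conditioned on, so the collider stays closed — the path is blocked at A3.
Path 3: A1 → A3 ← A2 → A6 → A7
  A3 is a collider here and neither A3 nor any of its descendants is conditioned on, so the collider stays closed — the path is blocked at A3.
Path 4: A1 → A3 ← A2 → A7
  A3 is a collider here and neither A3 nor any of its descendants is conditioned on, so the collider stays closed — the path is blocked at A3.
Path 5: A1 → A3 → A7
  A3 is a chain and A3 is not conditioned on — no node blocks this path, so it is active.
Because an active path exists, A1 and A7 are not d-separated.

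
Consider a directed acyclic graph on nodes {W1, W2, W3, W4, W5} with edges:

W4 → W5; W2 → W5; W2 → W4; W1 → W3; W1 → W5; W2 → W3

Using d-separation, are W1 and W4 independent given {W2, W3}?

4 paths connect W1 and W4; each must be blocked for d-separation to hold:
Path 1: W1 → W5 ← W4
  W5 is a collider here and neither W5 nor any of its descendants is conditioned on, so the collider stays closed — the path is blocked at W5.
Path 2: W1 → W5 ← W2 → W4
  W5 is a collider here and neither W5 nor any of its descendants is conditioned on, so the collider stays closed — the path is blocked at W5.
Path 3: W1 → W3 ← W2 → W5 ← W4
  W2 is a fork here and W2 is conditioned on, so the path is blocked at W2.
Path 4: W1 → W3 ← W2 → W4
  W2 is a fork here and W2 is conditioned on, so the path is blocked at W2.
Every path is blocked, so W1 and W4 are d-separated given {W2, W3}.

Yes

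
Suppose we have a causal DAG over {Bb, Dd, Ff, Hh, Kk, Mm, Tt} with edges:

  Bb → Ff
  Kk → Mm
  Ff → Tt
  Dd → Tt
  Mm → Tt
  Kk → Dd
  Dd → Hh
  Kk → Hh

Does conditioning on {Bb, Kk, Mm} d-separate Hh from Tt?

No

4 paths connect Hh and Tt; each must be blocked for d-separation to hold:
  1. Hh ← Dd → Tt — Dd:fork[open] ⇒ active
  2. Hh ← Dd ← Kk → Mm → Tt — Dd:chain[open]; Kk:fork[blocks]; Mm:chain[blocks] ⇒ blocked
  3. Hh ← Kk → Mm → Tt — Kk:fork[blocks]; Mm:chain[blocks] ⇒ blocked
  4. Hh ← Kk → Dd → Tt — Kk:fork[blocks]; Dd:chain[open] ⇒ blocked
Because an active path exists, Hh and Tt are not d-separated.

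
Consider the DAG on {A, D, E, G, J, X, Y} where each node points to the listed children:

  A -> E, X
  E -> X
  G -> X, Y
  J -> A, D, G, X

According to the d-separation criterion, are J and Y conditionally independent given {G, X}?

4 paths connect J and Y; each must be blocked for d-separation to hold:
Path 1: J → X ← G → Y
  G is a fork here and G is conditioned on, so the path is blocked at G.
Path 2: J → G → Y
  G is a chain here and G is conditioned on, so the path is blocked at G.
Path 3: J → A → E → X ← G → Y
  G is a fork here and G is conditioned on, so the path is blocked at G.
Path 4: J → A → X ← G → Y
  G is a fork here and G is conditioned on, so the path is blocked at G.
All paths are blocked; J ⊥ Y | {G, X} holds.

Yes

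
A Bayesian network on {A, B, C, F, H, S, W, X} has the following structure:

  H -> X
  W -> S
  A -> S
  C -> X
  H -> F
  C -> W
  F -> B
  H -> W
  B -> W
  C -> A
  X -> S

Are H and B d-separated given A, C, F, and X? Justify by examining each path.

Yes

We examine all 6 paths between H and B:
Path 1: H → F → B
  F is a chain here and F is conditioned on, so the path is blocked at F.
Path 2: H → W ← B
  W is a collider here and neither W nor any of its descendants is conditioned on, so the collider stays closed — the path is blocked at W.
Path 3: H → X ← C → A → S ← W ← B
  C is a fork here and C is conditioned on, so the path is blocked at C.
Path 4: H → X ← C → W ← B
  C is a fork here and C is conditioned on, so the path is blocked at C.
Path 5: H → X → S ← A ← C → W ← B
  X is a chain here and X is conditioned on, so the path is blocked at X.
Path 6: H → X → S ← W ← B
  X is a chain here and X is conditioned on, so the path is blocked at X.
All paths are blocked; H ⊥ B | {A, C, F, X} holds.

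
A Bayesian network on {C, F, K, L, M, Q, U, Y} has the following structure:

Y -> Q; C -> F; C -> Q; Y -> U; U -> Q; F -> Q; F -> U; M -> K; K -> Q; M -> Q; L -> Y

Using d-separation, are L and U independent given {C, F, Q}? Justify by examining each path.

No

There are 4 undirected paths between L and U; checking each against the conditioning set {C, F, Q}:
Path 1: L → Y → Q ← F → U
  F is a fork here and F is conditioned on, so the path is blocked at F.
Path 2: L → Y → Q ← C → F → U
  C is a fork here and C is conditioned on, so the path is blocked at C.
Path 3: L → Y → Q ← U
  Y is a chain and Y is not conditioned on; Q is a collider and Q is conditioned on, which opens it — no node blocks this path, so it is active.
Path 4: L → Y → U
  Y is a chain and Y is not conditioned on — no node blocks this path, so it is active.
Since the path L → Y → Q ← U is active, L and U are not d-separated given {C, F, Q}.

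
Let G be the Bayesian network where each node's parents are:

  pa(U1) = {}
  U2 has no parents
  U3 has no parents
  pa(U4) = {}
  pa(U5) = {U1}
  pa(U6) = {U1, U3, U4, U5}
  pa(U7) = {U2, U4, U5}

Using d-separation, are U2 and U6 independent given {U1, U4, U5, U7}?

We examine all 3 paths between U2 and U6:
Path 1: U2 → U7 ← U5 ← U1 → U6
  U5 is a chain here and U5 is conditioned on, so the path is blocked at U5.
Path 2: U2 → U7 ← U5 → U6
  U5 is a fork here and U5 is conditioned on, so the path is blocked at U5.
Path 3: U2 → U7 ← U4 → U6
  U4 is a fork here and U4 is conditioned on, so the path is blocked at U4.
Since every path is blocked, d-separation holds.

Yes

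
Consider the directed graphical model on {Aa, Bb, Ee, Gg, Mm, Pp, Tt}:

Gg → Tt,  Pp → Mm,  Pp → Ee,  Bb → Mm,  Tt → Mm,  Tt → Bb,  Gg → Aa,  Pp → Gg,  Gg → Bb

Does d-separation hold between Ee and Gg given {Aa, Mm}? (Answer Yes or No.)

No

5 paths connect Ee and Gg; each must be blocked for d-separation to hold:
Path 1: Ee ← Pp → Gg
  Pp is a fork and Pp is not conditioned on — no node blocks this path, so it is active.
Path 2: Ee ← Pp → Mm ← Bb ← Gg
  Pp is a fork and Pp is not conditioned on; Mm is a collider and Mm is conditioned on, which opens it; Bb is a chain and Bb is not conditioned on — no node blocks this path, so it is active.
Path 3: Ee ← Pp → Mm ← Bb ← Tt ← Gg
  Pp is a fork and Pp is not conditioned on; Mm is a collider and Mm is conditioned on, which opens it; Bb is a chain and Bb is not conditioned on; Tt is a chain and Tt is not conditioned on — no node blocks this path, so it is active.
Path 4: Ee ← Pp → Mm ← Tt ← Gg
  Pp is a fork and Pp is not conditioned on; Mm is a collider and Mm is conditioned on, which opens it; Tt is a chain and Tt is not conditioned on — no node blocks this path, so it is active.
Path 5: Ee ← Pp → Mm ← Tt → Bb ← Gg
  Pp is a fork and Pp is not conditioned on; Mm is a collider and Mm is conditioned on, which opens it; Tt is a fork and Tt is not conditioned on; Bb is a collider and its descendant Mm is conditioned on, which opens it — no node blocks this path, so it is active.
Since the path Ee ← Pp → Gg is active, Ee and Gg are not d-separated given {Aa, Mm}.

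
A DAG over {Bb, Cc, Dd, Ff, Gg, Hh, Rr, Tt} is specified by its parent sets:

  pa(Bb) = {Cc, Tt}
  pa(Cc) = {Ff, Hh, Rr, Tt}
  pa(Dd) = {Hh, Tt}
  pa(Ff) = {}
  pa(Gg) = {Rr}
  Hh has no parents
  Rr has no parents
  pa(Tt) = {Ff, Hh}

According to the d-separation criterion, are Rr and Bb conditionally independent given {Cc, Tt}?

Yes

There are 5 undirected paths between Rr and Bb; checking each against the conditioning set {Cc, Tt}:
Path 1: Rr → Cc → Bb
  Cc is a chain here and Cc is conditioned on, so the path is blocked at Cc.
Path 2: Rr → Cc ← Hh → Dd ← Tt → Bb
  Dd is a collider here and neither Dd nor any of its descendants is conditioned on, so the collider stays closed — the path is blocked at Dd.
Path 3: Rr → Cc ← Hh → Tt → Bb
  Tt is a chain here and Tt is conditioned on, so the path is blocked at Tt.
Path 4: Rr → Cc ← Ff → Tt → Bb
  Tt is a chain here and Tt is conditioned on, so the path is blocked at Tt.
Path 5: Rr → Cc ← Tt → Bb
  Tt is a fork here and Tt is conditioned on, so the path is blocked at Tt.
Since every path is blocked, d-separation holds.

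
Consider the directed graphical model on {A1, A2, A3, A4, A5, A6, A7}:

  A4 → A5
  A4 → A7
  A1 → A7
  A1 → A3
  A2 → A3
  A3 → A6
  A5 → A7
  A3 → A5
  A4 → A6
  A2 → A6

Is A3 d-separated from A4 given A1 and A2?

We examine all 6 paths between A3 and A4:
Path 1: A3 → A5 ← A4
  A5 is a collider here and neither A5 nor any of its descendants is conditioned on, so the collider stays closed — the path is blocked at A5.
Path 2: A3 → A5 → A7 ← A4
  A7 is a collider here and neither A7 nor any of its descendants is conditioned on, so the collider stays closed — the path is blocked at A7.
Path 3: A3 → A6 ← A4
  A6 is a collider here and neither A6 nor any of its descendants is conditioned on, so the collider stays closed — the path is blocked at A6.
Path 4: A3 ← A2 → A6 ← A4
  A2 is a fork here and A2 is conditioned on, so the path is blocked at A2.
Path 5: A3 ← A1 → A7 ← A5 ← A4
  A1 is a fork here and A1 is conditioned on, so the path is blocked at A1.
Path 6: A3 ← A1 → A7 ← A4
  A1 is a fork here and A1 is conditioned on, so the path is blocked at A1.
All paths are blocked; A3 ⊥ A4 | {A1, A2} holds.

Yes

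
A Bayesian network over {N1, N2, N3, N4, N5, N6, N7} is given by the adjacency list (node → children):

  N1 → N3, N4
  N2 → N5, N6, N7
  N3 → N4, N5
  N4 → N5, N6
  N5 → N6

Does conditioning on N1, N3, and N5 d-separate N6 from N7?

No — N6 and N7 are not d-separated given {N1, N3, N5}.

We examine all 5 paths between N6 and N7:
Path 1: N6 ← N2 → N7
  N2 is a fork and N2 is not conditioned on — no node blocks this path, so it is active.
Path 2: N6 ← N4 ← N1 → N3 → N5 ← N2 → N7
  N1 is a fork here and N1 is conditioned on, so the path is blocked at N1.
Path 3: N6 ← N4 ← N3 → N5 ← N2 → N7
  N3 is a fork here and N3 is conditioned on, so the path is blocked at N3.
Path 4: N6 ← N4 → N5 ← N2 → N7
  N4 is a fork and N4 is not conditioned on; N5 is a collider and N5 is conditioned on, which opens it; N2 is a fork and N2 is not conditioned on — no node blocks this path, so it is active.
Path 5: N6 ← N5 ← N2 → N7
  N5 is a chain here and N5 is conditioned on, so the path is blocked at N5.
Since the path N6 ← N2 → N7 is active, N6 and N7 are not d-separated given {N1, N3, N5}.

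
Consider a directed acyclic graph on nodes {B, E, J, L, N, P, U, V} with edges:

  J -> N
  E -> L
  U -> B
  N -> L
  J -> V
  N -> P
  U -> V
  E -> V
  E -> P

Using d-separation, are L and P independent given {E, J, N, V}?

Yes

4 paths connect L and P; each must be blocked for d-separation to hold:
  1. L ← N ← J → V ← E → P — N:chain[blocks]; J:fork[blocks]; V:collider[open]; E:fork[blocks] ⇒ blocked
  2. L ← N → P — N:fork[blocks] ⇒ blocked
  3. L ← E → P — E:fork[blocks] ⇒ blocked
  4. L ← E → V ← J → N → P — E:fork[blocks]; V:collider[open]; J:fork[blocks]; N:chain[blocks] ⇒ blocked
Since every path is blocked, d-separation holds.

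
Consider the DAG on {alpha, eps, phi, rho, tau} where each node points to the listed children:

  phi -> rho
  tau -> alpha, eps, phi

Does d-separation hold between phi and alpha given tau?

Only one path connects phi and alpha:
Path 1: phi ← tau → alpha
  tau is a fork here and tau is conditioned on, so the path is blocked at tau.
Since every path is blocked, d-separation holds.

Yes — phi and alpha are d-separated given {tau}.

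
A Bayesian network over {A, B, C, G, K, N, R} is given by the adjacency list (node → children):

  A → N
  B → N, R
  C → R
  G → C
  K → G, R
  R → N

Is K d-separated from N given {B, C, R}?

Yes

Enumerating the 4 paths from K to N and testing each for blocking by {B, C, R}:
  1. K → R ← B → N — R:collider[open]; B:fork[blocks] ⇒ blocked
  2. K → R → N — R:chain[blocks] ⇒ blocked
  3. K → G → C → R ← B → N — G:chain[open]; C:chain[blocks]; R:collider[open]; B:fork[blocks] ⇒ blocked
  4. K → G → C → R → N — G:chain[open]; C:chain[blocks]; R:chain[blocks] ⇒ blocked
Since every path is blocked, d-separation holds.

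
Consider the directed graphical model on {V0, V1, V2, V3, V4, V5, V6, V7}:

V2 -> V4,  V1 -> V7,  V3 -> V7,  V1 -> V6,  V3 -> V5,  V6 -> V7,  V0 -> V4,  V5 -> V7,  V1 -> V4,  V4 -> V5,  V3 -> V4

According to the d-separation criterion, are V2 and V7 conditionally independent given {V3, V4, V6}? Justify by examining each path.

No

There are 6 undirected paths between V2 and V7; checking each against the conditioning set {V3, V4, V6}:
Path 1: V2 → V4 ← V3 → V5 → V7
  V3 is a fork here and V3 is conditioned on, so the path is blocked at V3.
Path 2: V2 → V4 ← V3 → V7
  V3 is a fork here and V3 is conditioned on, so the path is blocked at V3.
Path 3: V2 → V4 → V5 ← V3 → V7
  V4 is a chain here and V4 is conditioned on, so the path is blocked at V4.
Path 4: V2 → V4 → V5 → V7
  V4 is a chain here and V4 is conditioned on, so the path is blocked at V4.
Path 5: V2 → V4 ← V1 → V7
  V4 is a collider and V4 is conditioned on, which opens it; V1 is a fork and V1 is not conditioned on — no node blocks this path, so it is active.
Path 6: V2 → V4 ← V1 → V6 → V7
  V6 is a chain here and V6 is conditioned on, so the path is blocked at V6.
Because an active path exists, V2 and V7 are not d-separated.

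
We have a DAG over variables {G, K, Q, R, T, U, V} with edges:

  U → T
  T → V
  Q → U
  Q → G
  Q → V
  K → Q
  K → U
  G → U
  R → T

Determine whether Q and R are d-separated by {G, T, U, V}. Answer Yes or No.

Yes

There are 4 undirected paths between Q and R; checking each against the conditioning set {G, T, U, V}:
  1. Q → G → U → T ← R — G:chain[blocks]; U:chain[blocks]; T:collider[open] ⇒ blocked
  2. Q → V ← T ← R — V:collider[open]; T:chain[blocks] ⇒ blocked
  3. Q → U → T ← R — U:chain[blocks]; T:collider[open] ⇒ blocked
  4. Q ← K → U → T ← R — K:fork[open]; U:chain[blocks]; T:collider[open] ⇒ blocked
Since every path is blocked, d-separation holds.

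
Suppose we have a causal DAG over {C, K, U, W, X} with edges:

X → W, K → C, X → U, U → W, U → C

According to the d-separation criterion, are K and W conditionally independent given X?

Yes

2 paths connect K and W; each must be blocked for d-separation to hold:
Path 1: K → C ← U ← X → W
  C is a collider here and neither C nor any of its descendants is conditioned on, so the collider stays closed — the path is blocked at C.
Path 2: K → C ← U → W
  C is a collider here and neither C nor any of its descendants is conditioned on, so the collider stays closed — the path is blocked at C.
Every path is blocked, so K and W are d-separated given {X}.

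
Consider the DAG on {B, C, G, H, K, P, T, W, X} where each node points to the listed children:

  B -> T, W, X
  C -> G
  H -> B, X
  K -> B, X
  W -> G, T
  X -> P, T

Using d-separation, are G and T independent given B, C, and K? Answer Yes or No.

No

5 paths connect G and T; each must be blocked for d-separation to hold:
Path 1: G ← W ← B ← K → X → T
  B is a chain here and B is conditioned on, so the path is blocked at B.
Path 2: G ← W ← B → T
  B is a fork here and B is conditioned on, so the path is blocked at B.
Path 3: G ← W ← B ← H → X → T
  B is a chain here and B is conditioned on, so the path is blocked at B.
Path 4: G ← W ← B → X → T
  B is a fork here and B is conditioned on, so the path is blocked at B.
Path 5: G ← W → T
  W is a fork and W is not conditioned on — no node blocks this path, so it is active.
At least one path is unblocked, so d-separation fails.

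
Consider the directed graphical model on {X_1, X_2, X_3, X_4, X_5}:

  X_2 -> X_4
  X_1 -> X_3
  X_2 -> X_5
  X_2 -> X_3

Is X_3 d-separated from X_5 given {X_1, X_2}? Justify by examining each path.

Yes

The only undirected path from X_3 to X_5 is:
Path 1: X_3 ← X_2 → X_5
  X_2 is a fork here and X_2 is conditioned on, so the path is blocked at X_2.
All paths are blocked; X_3 ⊥ X_5 | {X_1, X_2} holds.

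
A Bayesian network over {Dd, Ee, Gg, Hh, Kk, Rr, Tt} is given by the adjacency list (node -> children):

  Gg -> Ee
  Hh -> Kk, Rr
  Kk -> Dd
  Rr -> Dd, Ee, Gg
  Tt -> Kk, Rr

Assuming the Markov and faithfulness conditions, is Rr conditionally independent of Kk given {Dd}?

Enumerating the 3 paths from Rr to Kk and testing each for blocking by {Dd}:
Path 1: Rr ← Tt → Kk
  Tt is a fork and Tt is not conditioned on — no node blocks this path, so it is active.
Path 2: Rr → Dd ← Kk
  Dd is a collider and Dd is conditioned on, which opens it — no node blocks this path, so it is active.
Path 3: Rr ← Hh → Kk
  Hh is a fork and Hh is not conditioned on — no node blocks this path, so it is active.
At least one path is unblocked, so d-separation fails.

No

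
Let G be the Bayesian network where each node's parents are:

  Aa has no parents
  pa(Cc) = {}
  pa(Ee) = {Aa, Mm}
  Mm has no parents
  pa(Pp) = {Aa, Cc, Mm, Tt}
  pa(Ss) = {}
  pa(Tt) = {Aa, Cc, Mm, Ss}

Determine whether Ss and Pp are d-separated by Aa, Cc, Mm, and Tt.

Enumerating the 6 paths from Ss to Pp and testing each for blocking by {Aa, Cc, Mm, Tt}:
Path 1: Ss → Tt ← Cc → Pp
  Cc is a fork here and Cc is conditioned on, so the path is blocked at Cc.
Path 2: Ss → Tt ← Mm → Ee ← Aa → Pp
  Mm is a fork here and Mm is conditioned on, so the path is blocked at Mm.
Path 3: Ss → Tt ← Mm → Pp
  Mm is a fork here and Mm is conditioned on, so the path is blocked at Mm.
Path 4: Ss → Tt → Pp
  Tt is a chain here and Tt is conditioned on, so the path is blocked at Tt.
Path 5: Ss → Tt ← Aa → Ee ← Mm → Pp
  Aa is a fork here and Aa is conditioned on, so the path is blocked at Aa.
Path 6: Ss → Tt ← Aa → Pp
  Aa is a fork here and Aa is conditioned on, so the path is blocked at Aa.
All paths are blocked; Ss ⊥ Pp | {Aa, Cc, Mm, Tt} holds.

Yes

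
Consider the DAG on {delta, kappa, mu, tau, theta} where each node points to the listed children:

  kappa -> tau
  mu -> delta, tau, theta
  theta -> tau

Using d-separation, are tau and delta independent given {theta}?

No

We examine all 2 paths between tau and delta:
Path 1: tau ← theta ← mu → delta
  theta is a chain here and theta is conditioned on, so the path is blocked at theta.
Path 2: tau ← mu → delta
  mu is a fork and mu is not conditioned on — no node blocks this path, so it is active.
Since the path tau ← mu → delta is active, tau and delta are not d-separated given {theta}.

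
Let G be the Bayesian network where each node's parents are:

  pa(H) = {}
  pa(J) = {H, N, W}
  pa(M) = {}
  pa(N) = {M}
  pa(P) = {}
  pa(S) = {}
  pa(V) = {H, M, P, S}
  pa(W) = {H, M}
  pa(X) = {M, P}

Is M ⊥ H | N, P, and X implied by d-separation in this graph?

Enumerating the 6 paths from M to H and testing each for blocking by {N, P, X}:
Path 1: M → W ← H
  W is a collider here and neither W nor any of its descendants is conditioned on, so the collider stays closed — the path is blocked at W.
Path 2: M → W → J ← H
  J is a collider here and neither J nor any of its descendants is conditioned on, so the collider stays closed — the path is blocked at J.
Path 3: M → V ← H
  V is a collider here and neither V nor any of its descendants is conditioned on, so the collider stays closed — the path is blocked at V.
Path 4: M → N → J ← W ← H
  N is a chain here and N is conditioned on, so the path is blocked at N.
Path 5: M → N → J ← H
  N is a chain here and N is conditioned on, so the path is blocked at N.
Path 6: M → X ← P → V ← H
  P is a fork here and P is conditioned on, so the path is blocked at P.
Since every path is blocked, d-separation holds.

Yes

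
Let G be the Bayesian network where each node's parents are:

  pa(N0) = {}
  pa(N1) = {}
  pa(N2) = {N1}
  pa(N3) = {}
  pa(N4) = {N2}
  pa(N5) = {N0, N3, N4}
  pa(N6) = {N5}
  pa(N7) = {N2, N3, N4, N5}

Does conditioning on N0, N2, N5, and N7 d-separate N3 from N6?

Yes

There are 4 undirected paths between N3 and N6; checking each against the conditioning set {N0, N2, N5, N7}:
Path 1: N3 → N5 → N6
  N5 is a chain here and N5 is conditioned on, so the path is blocked at N5.
Path 2: N3 → N7 ← N5 → N6
  N5 is a fork here and N5 is conditioned on, so the path is blocked at N5.
Path 3: N3 → N7 ← N2 → N4 → N5 → N6
  N2 is a fork here and N2 is conditioned on, so the path is blocked at N2.
Path 4: N3 → N7 ← N4 → N5 → N6
  N5 is a chain here and N5 is conditioned on, so the path is blocked at N5.
Every path is blocked, so N3 and N6 are d-separated given {N0, N2, N5, N7}.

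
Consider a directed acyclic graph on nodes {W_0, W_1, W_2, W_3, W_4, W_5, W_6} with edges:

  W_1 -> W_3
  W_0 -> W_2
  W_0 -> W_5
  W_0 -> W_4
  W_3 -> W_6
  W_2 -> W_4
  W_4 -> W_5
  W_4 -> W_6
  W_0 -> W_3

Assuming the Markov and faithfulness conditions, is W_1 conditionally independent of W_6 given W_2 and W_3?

There are 4 undirected paths between W_1 and W_6; checking each against the conditioning set {W_2, W_3}:
Path 1: W_1 → W_3 → W_6
  W_3 is a chain here and W_3 is conditioned on, so the path is blocked at W_3.
Path 2: W_1 → W_3 ← W_0 → W_5 ← W_4 → W_6
  W_5 is a collider here and neither W_5 nor any of its descendants is conditioned on, so the collider stays closed — the path is blocked at W_5.
Path 3: W_1 → W_3 ← W_0 → W_4 → W_6
  W_3 is a collider and W_3 is conditioned on, which opens it; W_0 is a fork and W_0 is not conditioned on; W_4 is a chain and W_4 is not conditioned on — no node blocks this path, so it is active.
Path 4: W_1 → W_3 ← W_0 → W_2 → W_4 → W_6
  W_2 is a chain here and W_2 is conditioned on, so the path is blocked at W_2.
Since the path W_1 → W_3 ← W_0 → W_4 → W_6 is active, W_1 and W_6 are not d-separated given {W_2, W_3}.

No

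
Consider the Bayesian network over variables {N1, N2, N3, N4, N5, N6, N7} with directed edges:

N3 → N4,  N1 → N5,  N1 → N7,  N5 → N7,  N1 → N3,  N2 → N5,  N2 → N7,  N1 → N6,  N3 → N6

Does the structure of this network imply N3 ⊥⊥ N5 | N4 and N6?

No

We examine all 6 paths between N3 and N5:
Path 1: N3 ← N1 → N7 ← N2 → N5
  N7 is a collider here and neither N7 nor any of its descendants is conditioned on, so the collider stays closed — the path is blocked at N7.
Path 2: N3 ← N1 → N7 ← N5
  N7 is a collider here and neither N7 nor any of its descendants is conditioned on, so the collider stays closed — the path is blocked at N7.
Path 3: N3 ← N1 → N5
  N1 is a fork and N1 is not conditioned on — no node blocks this path, so it is active.
Path 4: N3 → N6 ← N1 → N7 ← N2 → N5
  N7 is a collider here and neither N7 nor any of its descendants is conditioned on, so the collider stays closed — the path is blocked at N7.
Path 5: N3 → N6 ← N1 → N7 ← N5
  N7 is a collider here and neither N7 nor any of its descendants is conditioned on, so the collider stays closed — the path is blocked at N7.
Path 6: N3 → N6 ← N1 → N5
  N6 is a collider and N6 is conditioned on, which opens it; N1 is a fork and N1 is not conditioned on — no node blocks this path, so it is active.
Because an active path exists, N3 and N5 are not d-separated.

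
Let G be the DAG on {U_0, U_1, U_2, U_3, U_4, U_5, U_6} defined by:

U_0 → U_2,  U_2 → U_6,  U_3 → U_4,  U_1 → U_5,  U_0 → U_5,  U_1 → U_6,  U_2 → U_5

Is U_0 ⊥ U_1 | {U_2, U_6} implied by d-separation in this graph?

We examine all 4 paths between U_0 and U_1:
Path 1: U_0 → U_2 → U_6 ← U_1
  U_2 is a chain here and U_2 is conditioned on, so the path is blocked at U_2.
Path 2: U_0 → U_2 → U_5 ← U_1
  U_2 is a chain here and U_2 is conditioned on, so the path is blocked at U_2.
Path 3: U_0 → U_5 ← U_2 → U_6 ← U_1
  U_5 is a collider here and neither U_5 nor any of its descendants is conditioned on, so the collider stays closed — the path is blocked at U_5.
Path 4: U_0 → U_5 ← U_1
  U_5 is a collider here and neither U_5 nor any of its descendants is conditioned on, so the collider stays closed — the path is blocked at U_5.
All paths are blocked; U_0 ⊥ U_1 | {U_2, U_6} holds.

Yes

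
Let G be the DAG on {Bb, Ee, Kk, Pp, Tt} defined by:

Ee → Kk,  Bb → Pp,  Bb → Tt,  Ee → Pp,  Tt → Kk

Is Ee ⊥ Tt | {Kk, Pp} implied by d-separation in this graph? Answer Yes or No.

No — Ee and Tt are not d-separated given {Kk, Pp}.

We examine all 2 paths between Ee and Tt:
Path 1: Ee → Pp ← Bb → Tt
  Pp is a collider and Pp is conditioned on, which opens it; Bb is a fork and Bb is not conditioned on — no node blocks this path, so it is active.
Path 2: Ee → Kk ← Tt
  Kk is a collider and Kk is conditioned on, which opens it — no node blocks this path, so it is active.
Since the path Ee → Pp ← Bb → Tt is active, Ee and Tt are not d-separated given {Kk, Pp}.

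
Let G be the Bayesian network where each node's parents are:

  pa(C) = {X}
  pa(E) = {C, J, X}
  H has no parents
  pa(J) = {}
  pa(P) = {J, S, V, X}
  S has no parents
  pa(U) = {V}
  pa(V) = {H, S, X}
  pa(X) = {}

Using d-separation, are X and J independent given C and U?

Enumerating the 5 paths from X to J and testing each for blocking by {C, U}:
Path 1: X → E ← J
  E is a collider here and neither E nor any of its descendants is conditioned on, so the collider stays closed — the path is blocked at E.
Path 2: X → C → E ← J
  C is a chain here and C is conditioned on, so the path is blocked at C.
Path 3: X → P ← J
  P is a collider here and neither P nor any of its descendants is conditioned on, so the collider stays closed — the path is blocked at P.
Path 4: X → V ← S → P ← J
  P is a collider here and neither P nor any of its descendants is conditioned on, so the collider stays closed — the path is blocked at P.
Path 5: X → V → P ← J
  P is a collider here and neither P nor any of its descendants is conditioned on, so the collider stays closed — the path is blocked at P.
All paths are blocked; X ⊥ J | {C, U} holds.

Yes — X and J are d-separated given {C, U}.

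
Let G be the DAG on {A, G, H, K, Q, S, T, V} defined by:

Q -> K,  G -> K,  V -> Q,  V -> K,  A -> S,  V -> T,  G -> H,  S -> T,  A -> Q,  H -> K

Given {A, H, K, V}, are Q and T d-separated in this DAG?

We examine all 3 paths between Q and T:
Path 1: Q ← A → S → T
  A is a fork here and A is conditioned on, so the path is blocked at A.
Path 2: Q → K ← V → T
  V is a fork here and V is conditioned on, so the path is blocked at V.
Path 3: Q ← V → T
  V is a fork here and V is conditioned on, so the path is blocked at V.
Every path is blocked, so Q and T are d-separated given {A, H, K, V}.

Yes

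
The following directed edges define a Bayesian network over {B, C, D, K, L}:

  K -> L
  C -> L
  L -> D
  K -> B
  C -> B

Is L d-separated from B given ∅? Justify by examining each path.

Enumerating the 2 paths from L to B and testing each for blocking by ∅:
Path 1: L ← K → B
  K is a fork and K is not conditioned on — no node blocks this path, so it is active.
Path 2: L ← C → B
  C is a fork and C is not conditioned on — no node blocks this path, so it is active.
Because an active path exists, L and B are not d-separated.

No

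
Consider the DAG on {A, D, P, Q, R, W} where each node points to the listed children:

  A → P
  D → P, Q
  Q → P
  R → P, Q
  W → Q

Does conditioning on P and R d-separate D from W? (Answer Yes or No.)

Enumerating the 3 paths from D to W and testing each for blocking by {P, R}:
Path 1: D → Q ← W
  Q is a collider and its descendant P is conditioned on, which opens it — no node blocks this path, so it is active.
Path 2: D → P ← R → Q ← W
  R is a fork here and R is conditioned on, so the path is blocked at R.
Path 3: D → P ← Q ← W
  P is a collider and P is conditioned on, which opens it; Q is a chain and Q is not conditioned on — no node blocks this path, so it is active.
At least one path is unblocked, so d-separation fails.

No — D and W are not d-separated given {P, R}.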